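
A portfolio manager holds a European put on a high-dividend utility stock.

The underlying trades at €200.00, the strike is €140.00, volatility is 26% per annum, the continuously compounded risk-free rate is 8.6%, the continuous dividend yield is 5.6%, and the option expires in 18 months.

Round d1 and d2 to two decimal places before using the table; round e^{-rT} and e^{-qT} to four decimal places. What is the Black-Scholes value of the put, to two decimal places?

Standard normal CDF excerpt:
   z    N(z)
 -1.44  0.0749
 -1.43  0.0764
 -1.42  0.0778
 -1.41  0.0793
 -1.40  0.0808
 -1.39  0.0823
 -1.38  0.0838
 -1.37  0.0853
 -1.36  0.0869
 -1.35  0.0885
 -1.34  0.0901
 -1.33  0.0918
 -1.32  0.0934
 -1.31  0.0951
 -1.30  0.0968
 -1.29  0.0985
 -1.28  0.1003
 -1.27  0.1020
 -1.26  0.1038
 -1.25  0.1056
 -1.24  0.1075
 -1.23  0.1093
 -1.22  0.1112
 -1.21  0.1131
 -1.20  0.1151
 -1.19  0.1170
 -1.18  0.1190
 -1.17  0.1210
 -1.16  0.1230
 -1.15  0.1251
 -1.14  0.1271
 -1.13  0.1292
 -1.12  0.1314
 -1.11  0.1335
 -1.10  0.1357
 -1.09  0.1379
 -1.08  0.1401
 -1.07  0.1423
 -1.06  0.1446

T = 1.5;  σ√T = 0.3184
ln(S/K) + (r − q + σ²/2)T = ln(200/140) + (0.086 − 0.056 + 0.26²/2)·1.5 = 0.3567 + 0.0957 = 0.4524
d₁ = 0.4524 / 0.3184 = 1.4206 which rounds to 1.42
d₂ = d₁ − σ√T = 1.4206 − 0.3184 = 1.1022 which rounds to 1.10
e^(−qT) = e^(−0.056·1.5) = 0.9194;  e^(−rT) = e^(−0.086·1.5) = 0.8790
N(−d₂) = N(-1.10) = 0.1357;  N(−d₁) = N(-1.42) = 0.0778
P = 140·0.8790·0.1357 − 200·0.9194·0.0778 = 16.6992 − 14.3059 = 2.3934

€2.39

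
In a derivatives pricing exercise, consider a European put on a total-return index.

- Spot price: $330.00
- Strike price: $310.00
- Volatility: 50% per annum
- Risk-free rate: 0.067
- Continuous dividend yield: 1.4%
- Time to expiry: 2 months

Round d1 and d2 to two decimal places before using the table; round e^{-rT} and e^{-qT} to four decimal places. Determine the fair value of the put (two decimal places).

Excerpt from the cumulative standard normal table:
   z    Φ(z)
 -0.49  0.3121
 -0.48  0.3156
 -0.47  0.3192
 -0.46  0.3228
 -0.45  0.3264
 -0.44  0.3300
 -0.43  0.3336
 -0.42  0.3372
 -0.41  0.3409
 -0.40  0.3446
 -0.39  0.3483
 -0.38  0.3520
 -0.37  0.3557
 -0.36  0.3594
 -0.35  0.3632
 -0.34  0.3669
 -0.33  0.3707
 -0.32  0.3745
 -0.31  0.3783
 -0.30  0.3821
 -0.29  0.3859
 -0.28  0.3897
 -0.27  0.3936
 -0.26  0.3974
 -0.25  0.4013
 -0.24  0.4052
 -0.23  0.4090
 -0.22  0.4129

$15.56

σ√T = 0.5 × 0.4082 = 0.2041
ln(S/K) + (r − q + σ²/2)T = ln(330/310) + (0.067 − 0.014 + 0.5²/2)·0.1667 = 0.0625 + 0.0297 = 0.0922
d₁ = 0.0922 / 0.2041 = 0.4516 ⇒ 0.45
d₂ = d₁ − σ√T = 0.4516 − 0.2041 = 0.2475 ⇒ 0.25
e^(−qT) = e^(−0.014·0.1667) = 0.9977;  e^(−rT) = e^(−0.067·0.1667) = 0.9889
N(−d₂) = N(-0.25) = 0.4013;  N(−d₁) = N(-0.45) = 0.3264
P = 310·0.9889·0.4013 − 330·0.9977·0.3264 = 123.0221 − 107.4643 = 15.5579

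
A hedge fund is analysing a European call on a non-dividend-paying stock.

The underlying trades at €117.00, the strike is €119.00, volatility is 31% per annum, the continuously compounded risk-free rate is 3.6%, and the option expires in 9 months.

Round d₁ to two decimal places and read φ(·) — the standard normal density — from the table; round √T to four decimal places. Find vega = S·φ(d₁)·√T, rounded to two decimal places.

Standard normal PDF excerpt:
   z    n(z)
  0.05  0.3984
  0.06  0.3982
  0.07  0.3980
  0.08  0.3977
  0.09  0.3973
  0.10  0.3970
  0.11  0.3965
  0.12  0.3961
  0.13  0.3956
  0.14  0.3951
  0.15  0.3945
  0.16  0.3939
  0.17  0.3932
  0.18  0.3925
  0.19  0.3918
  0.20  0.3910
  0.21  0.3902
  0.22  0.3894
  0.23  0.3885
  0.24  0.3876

σ√T = 0.31·√0.75 = 0.2685
ln(S/K) + (r + σ²/2)T = ln(117/119) + (0.036 + 0.31²/2)·0.75 = -0.0169 + 0.0630 = 0.0461
d₁ = 0.0461 / 0.2685 = 0.1717 ≈ 0.17
√T = √0.75 = 0.8660
φ(d₁) = φ(0.17) = 0.3932
vega = S·φ(d₁)·√T = 117·0.3932·0.8660 = 39.8398
(Vega is the same for a European call and put with the same parameters.)

39.84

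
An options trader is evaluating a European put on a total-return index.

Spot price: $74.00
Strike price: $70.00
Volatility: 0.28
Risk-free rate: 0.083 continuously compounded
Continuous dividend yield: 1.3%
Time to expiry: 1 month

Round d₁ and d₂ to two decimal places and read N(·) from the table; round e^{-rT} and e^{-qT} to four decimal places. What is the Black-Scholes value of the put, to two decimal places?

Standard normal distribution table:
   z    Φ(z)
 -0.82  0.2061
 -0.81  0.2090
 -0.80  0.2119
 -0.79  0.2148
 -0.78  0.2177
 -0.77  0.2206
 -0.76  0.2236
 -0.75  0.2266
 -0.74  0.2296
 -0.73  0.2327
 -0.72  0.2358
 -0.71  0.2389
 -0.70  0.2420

σ√T = 0.28·√0.08333 = 0.0808
d₁ = [ln(74/70) + (0.083 − 0.013 + 0.28²/2)·0.08333] / 0.0808 = [0.0556 + 0.0091] / 0.0808 = 0.8001 ≈ 0.80
d₂ = d₁ − σ√T = 0.8001 − 0.0808 = 0.7193 ≈ 0.72
exp(−qT) = exp(−0.013·0.08333) = 0.9989;  exp(−rT) = exp(−0.083·0.08333) = 0.9931
N(−d₂) = N(-0.72) = 0.2358;  N(−d₁) = N(-0.80) = 0.2119
P = 70·0.9931·0.2358 − 74·0.9989·0.2119 = 16.3921 − 15.6634 = 0.7288

$0.73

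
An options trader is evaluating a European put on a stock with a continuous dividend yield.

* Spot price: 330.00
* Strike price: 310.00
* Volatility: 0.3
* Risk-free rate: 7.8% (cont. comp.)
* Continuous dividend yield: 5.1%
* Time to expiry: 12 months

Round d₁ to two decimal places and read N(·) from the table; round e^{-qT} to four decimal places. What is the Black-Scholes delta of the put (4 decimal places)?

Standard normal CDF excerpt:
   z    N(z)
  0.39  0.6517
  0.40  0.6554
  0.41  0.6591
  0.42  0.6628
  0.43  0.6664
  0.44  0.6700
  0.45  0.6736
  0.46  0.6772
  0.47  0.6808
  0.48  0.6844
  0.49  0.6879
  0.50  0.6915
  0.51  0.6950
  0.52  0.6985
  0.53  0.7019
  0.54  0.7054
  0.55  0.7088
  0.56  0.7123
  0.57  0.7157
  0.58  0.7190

-0.3102

T = 1;  σ√T = 0.3000
d₁ = [ln(330/310) + (0.078 − 0.051 + 0.3²/2)·1] / 0.3000 = [0.0625 + 0.0720] / 0.3000 = 0.4484 which rounds to 0.45
N(d₁) = N(0.45) = 0.6736
Δ_put = exp(−qT)·(N(d₁) − 1) = 0.9503·(0.6736 − 1) = -0.3102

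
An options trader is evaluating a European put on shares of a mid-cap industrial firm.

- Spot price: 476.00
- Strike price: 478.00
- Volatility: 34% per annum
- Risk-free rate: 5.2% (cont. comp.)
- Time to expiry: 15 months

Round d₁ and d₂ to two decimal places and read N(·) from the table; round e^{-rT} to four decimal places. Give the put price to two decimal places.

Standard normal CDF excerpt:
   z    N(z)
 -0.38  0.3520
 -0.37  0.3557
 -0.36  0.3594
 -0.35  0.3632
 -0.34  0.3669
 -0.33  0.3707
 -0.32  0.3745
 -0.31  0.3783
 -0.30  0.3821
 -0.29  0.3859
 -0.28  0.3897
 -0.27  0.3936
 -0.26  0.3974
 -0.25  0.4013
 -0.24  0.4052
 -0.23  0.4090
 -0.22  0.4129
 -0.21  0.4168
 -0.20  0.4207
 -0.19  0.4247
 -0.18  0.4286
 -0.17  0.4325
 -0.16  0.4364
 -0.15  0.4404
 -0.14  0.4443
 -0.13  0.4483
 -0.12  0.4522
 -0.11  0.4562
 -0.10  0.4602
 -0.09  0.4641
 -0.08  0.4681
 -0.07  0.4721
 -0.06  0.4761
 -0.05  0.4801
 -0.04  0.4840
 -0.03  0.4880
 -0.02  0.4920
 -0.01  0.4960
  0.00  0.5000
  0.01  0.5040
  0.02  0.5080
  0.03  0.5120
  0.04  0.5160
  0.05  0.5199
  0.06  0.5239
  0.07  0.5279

σ√T = 0.34 × 1.1180 = 0.3801
d₁ = [ln(476/478) + (0.052 + ½·0.34²)·1.25] / (σ√T) = (-0.0042 + 0.1373) / 0.3801 = 0.3500 ⇒ 0.35
d₂ = 0.3500 − 0.3801 = -0.0301 ⇒ -0.03
e^(−rT) = e^(−0.052·1.25) = 0.9371
P = 478·0.9371·N(0.03) − 476·N(-0.35) = 478·0.9371·0.5120 − 476·0.3632 = 229.3421 − 172.8832 = 56.4589

56.46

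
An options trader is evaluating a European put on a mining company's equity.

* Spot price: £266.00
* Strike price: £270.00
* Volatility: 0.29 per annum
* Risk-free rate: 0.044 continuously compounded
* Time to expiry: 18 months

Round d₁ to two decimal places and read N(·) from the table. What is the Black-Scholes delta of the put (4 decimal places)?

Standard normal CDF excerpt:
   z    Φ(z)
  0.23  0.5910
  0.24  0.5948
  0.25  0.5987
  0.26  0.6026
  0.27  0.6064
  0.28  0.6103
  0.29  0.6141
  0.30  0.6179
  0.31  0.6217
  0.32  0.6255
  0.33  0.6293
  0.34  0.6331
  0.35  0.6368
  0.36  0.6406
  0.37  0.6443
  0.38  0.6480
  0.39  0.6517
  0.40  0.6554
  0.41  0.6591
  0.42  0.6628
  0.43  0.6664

σ√T = 0.29 × 1.2247 = 0.3552
ln(S/K) + (r + σ²/2)T = ln(266/270) + (0.044 + 0.29²/2)·1.5 = -0.0149 + 0.1291 = 0.1141
d₁ = 0.1141 / 0.3552 = 0.3214 → 0.32
N(d₁) = N(0.32) = 0.6255
Δ_put = N(d₁) − 1 = 0.6255 − 1 = -0.3745

-0.3745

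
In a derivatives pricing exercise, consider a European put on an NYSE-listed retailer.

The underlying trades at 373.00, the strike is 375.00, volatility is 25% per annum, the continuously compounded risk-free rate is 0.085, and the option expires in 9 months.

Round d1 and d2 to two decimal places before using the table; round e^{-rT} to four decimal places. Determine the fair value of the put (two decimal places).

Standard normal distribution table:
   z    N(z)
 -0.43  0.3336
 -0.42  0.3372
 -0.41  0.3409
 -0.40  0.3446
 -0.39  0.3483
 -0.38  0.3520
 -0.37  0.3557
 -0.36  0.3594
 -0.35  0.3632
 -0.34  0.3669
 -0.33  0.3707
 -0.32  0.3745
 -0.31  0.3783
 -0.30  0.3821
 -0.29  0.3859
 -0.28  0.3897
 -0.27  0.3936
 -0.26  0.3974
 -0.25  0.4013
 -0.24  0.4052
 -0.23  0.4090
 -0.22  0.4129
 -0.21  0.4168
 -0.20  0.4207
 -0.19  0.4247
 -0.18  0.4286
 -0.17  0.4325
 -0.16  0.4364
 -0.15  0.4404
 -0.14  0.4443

22.24

T = 0.75;  σ√T = 0.2165
d₁ = [ln(373/375) + (0.085 + 0.25²/2)·0.75] / 0.2165 = [-0.0053 + 0.0872] / 0.2165 = 0.3780 ⇒ 0.38
d₂ = d₁ − σ√T = 0.3780 − 0.2165 = 0.1615 ⇒ 0.16
exp(−rT) = exp(−0.085·0.75) = 0.9382
N(−d₂) = N(-0.16) = 0.4364;  N(−d₁) = N(-0.38) = 0.3520
P = 375·0.9382·0.4364 − 373·0.3520 = 153.5364 − 131.2960 = 22.2404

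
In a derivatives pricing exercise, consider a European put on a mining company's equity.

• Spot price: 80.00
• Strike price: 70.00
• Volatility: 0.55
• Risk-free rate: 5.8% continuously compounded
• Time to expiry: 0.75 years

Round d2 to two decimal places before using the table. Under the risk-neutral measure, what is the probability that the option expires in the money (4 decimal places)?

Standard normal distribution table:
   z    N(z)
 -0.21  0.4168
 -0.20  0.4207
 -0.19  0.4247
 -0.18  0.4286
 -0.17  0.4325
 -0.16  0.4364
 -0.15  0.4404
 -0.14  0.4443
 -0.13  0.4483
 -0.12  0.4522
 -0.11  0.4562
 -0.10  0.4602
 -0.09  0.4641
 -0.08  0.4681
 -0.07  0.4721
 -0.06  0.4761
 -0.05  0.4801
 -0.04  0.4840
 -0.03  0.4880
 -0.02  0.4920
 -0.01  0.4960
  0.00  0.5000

σ√T = 0.55 × 0.8660 = 0.4763
d₁ = [ln(80/70) + (0.058 + ½·0.55²)·0.75] / (σ√T) = (0.1335 + 0.1569) / 0.4763 = 0.6098 ⇒ 0.61
d₂ = 0.6098 − 0.4763 = 0.1335 ⇒ 0.13
Pr(exercise) under Q = N(−d₂) = N(-0.13) = 0.4483

0.4483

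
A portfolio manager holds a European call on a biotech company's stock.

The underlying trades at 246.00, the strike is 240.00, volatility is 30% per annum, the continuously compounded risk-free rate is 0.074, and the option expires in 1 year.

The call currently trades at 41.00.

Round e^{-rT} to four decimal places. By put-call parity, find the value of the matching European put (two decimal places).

e^(−rT) = e^(−0.074·1) = 0.9287
Put-call parity: C − P = S − K·e^(−rT) = 246 − 240·0.9287 = 246 − 222.8880 = 23.1120
P = C − (C − P) = 41.00 − (23.1120) = 17.8880

17.89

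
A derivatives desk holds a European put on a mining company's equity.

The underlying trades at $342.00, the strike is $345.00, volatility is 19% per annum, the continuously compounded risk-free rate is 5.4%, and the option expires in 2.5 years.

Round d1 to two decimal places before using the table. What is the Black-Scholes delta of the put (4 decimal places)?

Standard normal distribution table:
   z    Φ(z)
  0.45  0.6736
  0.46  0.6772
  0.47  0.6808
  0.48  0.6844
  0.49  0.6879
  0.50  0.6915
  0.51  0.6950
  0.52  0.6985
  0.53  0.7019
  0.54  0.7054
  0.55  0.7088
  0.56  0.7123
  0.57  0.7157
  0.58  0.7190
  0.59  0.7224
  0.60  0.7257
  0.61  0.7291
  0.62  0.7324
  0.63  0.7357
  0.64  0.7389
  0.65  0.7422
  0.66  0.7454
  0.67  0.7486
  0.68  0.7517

T = 2.5;  σ√T = 0.3004
ln(S/K) + (r + σ²/2)T = ln(342/345) + (0.054 + 0.19²/2)·2.5 = -0.0087 + 0.1801 = 0.1714
d₁ = 0.1714 / 0.3004 = 0.5705 → 0.57
N(d₁) = N(0.57) = 0.7157
Δ_put = N(d₁) − 1 = 0.7157 − 1 = -0.2843

-0.2843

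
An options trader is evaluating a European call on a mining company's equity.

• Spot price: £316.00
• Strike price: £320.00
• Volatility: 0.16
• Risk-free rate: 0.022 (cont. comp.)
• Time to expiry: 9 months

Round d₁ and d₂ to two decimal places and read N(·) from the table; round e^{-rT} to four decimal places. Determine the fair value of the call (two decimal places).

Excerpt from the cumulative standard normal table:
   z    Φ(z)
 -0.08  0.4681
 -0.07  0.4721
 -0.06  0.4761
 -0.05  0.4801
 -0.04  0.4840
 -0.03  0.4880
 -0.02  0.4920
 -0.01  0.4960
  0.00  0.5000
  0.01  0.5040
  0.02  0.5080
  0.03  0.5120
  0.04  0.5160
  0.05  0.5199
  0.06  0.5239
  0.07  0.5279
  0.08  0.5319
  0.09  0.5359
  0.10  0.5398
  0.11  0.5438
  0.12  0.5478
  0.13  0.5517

£18.24

σ√T = 0.16 × 0.8660 = 0.1386
d₁ = [ln(316/320) + (0.022 + 0.16²/2)·0.75] / 0.1386 = [-0.0126 + 0.0261] / 0.1386 = 0.0976 → 0.10
d₂ = d₁ − σ√T = 0.0976 − 0.1386 = -0.0410 → -0.04
exp(−rT) = exp(−0.022·0.75) = 0.9836
C = 316·N(0.10) − 320·0.9836·N(-0.04) = 316·0.5398 − 320·0.9836·0.4840 = 170.5768 − 152.3400 = 18.2368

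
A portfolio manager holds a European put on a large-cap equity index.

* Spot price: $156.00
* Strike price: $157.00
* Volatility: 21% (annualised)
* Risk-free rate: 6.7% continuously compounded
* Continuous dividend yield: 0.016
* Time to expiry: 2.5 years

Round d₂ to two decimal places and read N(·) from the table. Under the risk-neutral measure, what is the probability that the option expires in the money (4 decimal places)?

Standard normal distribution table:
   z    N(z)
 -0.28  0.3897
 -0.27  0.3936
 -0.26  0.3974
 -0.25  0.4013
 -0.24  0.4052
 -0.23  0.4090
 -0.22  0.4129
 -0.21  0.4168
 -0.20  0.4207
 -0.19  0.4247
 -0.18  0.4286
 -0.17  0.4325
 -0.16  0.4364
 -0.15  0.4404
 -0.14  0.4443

0.4207

σ√T = 0.21 × 1.5811 = 0.3320
d₁ = [ln(156/157) + (0.067 − 0.016 + ½·0.21²)·2.5] / (σ√T) = (-0.0064 + 0.1826) / 0.3320 = 0.5308 ⇒ 0.53
d₂ = 0.5308 − 0.3320 = 0.1987 ⇒ 0.20
Risk-neutral Pr[S_T < K] = N(−d₂) = N(-0.20) = 0.4207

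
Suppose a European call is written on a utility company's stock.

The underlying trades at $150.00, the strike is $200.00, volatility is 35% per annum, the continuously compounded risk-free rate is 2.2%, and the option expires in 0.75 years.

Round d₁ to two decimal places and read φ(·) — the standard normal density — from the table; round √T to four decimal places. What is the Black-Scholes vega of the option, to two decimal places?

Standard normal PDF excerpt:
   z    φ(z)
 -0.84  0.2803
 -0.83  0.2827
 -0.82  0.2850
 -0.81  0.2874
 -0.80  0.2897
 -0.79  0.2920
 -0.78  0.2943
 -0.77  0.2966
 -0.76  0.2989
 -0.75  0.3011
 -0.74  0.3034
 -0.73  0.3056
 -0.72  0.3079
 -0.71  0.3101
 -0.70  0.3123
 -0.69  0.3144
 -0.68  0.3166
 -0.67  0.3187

39.41

σ√T = 0.35·√0.75 = 0.3031
d₁ = [ln(150/200) + (0.022 + ½·0.35²)·0.75] / (σ√T) = (-0.2877 + 0.0624) / 0.3031 = -0.7431 which rounds to -0.74
√T = √0.75 = 0.8660
φ(d₁) = φ(-0.74) = 0.3034
vega = S·φ(d₁)·√T = 150·0.3034·0.8660 = 39.4117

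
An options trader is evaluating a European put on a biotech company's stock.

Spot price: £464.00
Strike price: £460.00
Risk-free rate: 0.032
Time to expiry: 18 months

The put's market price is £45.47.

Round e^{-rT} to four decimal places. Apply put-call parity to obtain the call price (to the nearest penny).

e^(−rT) = e^(−0.032·1.5) = 0.9531
Put-call parity: C − P = S − K·e^(−rT) = 464 − 460·0.9531 = 464 − 438.4260 = 25.5740
C = P + (C − P) = 45.47 + (25.5740) = 71.0440

£71.04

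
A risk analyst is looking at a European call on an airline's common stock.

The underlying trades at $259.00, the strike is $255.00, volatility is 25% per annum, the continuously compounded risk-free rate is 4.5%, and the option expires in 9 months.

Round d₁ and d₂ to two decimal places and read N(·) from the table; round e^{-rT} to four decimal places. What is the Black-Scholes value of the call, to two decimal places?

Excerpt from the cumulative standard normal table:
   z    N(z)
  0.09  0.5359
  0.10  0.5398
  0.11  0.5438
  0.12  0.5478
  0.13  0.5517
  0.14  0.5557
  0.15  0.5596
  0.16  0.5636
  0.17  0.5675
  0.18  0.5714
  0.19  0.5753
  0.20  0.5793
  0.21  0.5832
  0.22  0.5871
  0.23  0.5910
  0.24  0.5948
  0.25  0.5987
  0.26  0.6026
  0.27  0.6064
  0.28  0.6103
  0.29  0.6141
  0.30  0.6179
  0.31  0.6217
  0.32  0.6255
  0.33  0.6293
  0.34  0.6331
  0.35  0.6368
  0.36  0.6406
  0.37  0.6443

σ√T = 0.25·√0.75 = 0.2165
d₁ = [ln(259/255) + (0.045 + 0.25²/2)·0.75] / 0.2165 = [0.0156 + 0.0572] / 0.2165 = 0.3360 ⇒ 0.34
d₂ = d₁ − σ√T = 0.3360 − 0.2165 = 0.1195 ⇒ 0.12
exp(−rT) = exp(−0.045·0.75) = 0.9668
C = 259·N(0.34) − 255·0.9668·N(0.12) = 259·0.6331 − 255·0.9668·0.5478 = 163.9729 − 135.0513 = 28.9216

$28.92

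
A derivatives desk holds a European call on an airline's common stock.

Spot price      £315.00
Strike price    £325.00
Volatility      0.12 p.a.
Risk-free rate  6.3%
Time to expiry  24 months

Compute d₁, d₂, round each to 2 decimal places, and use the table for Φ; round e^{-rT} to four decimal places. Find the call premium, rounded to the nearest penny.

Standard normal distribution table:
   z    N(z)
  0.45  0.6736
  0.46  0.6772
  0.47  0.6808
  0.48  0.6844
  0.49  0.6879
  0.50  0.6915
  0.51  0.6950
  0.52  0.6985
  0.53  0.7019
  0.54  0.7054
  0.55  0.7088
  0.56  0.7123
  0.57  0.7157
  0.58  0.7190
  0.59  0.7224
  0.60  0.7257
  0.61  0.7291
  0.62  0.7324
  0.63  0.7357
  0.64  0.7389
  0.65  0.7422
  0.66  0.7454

σ√T = 0.12 × 1.4142 = 0.1697
ln(S/K) + (r + σ²/2)T = ln(315/325) + (0.063 + 0.12²/2)·2 = -0.0313 + 0.1404 = 0.1091
d₁ = 0.1091 / 0.1697 = 0.6432 ≈ 0.64
d₂ = d₁ − σ√T = 0.6432 − 0.1697 = 0.4735 ≈ 0.47
exp(−rT) = exp(−0.063·2) = 0.8816
N(d₁) = N(0.64) = 0.7389;  N(d₂) = N(0.47) = 0.6808
C = 315·0.7389 − 325·0.8816·0.6808 = 232.7535 − 195.0628 = 37.6907

£37.69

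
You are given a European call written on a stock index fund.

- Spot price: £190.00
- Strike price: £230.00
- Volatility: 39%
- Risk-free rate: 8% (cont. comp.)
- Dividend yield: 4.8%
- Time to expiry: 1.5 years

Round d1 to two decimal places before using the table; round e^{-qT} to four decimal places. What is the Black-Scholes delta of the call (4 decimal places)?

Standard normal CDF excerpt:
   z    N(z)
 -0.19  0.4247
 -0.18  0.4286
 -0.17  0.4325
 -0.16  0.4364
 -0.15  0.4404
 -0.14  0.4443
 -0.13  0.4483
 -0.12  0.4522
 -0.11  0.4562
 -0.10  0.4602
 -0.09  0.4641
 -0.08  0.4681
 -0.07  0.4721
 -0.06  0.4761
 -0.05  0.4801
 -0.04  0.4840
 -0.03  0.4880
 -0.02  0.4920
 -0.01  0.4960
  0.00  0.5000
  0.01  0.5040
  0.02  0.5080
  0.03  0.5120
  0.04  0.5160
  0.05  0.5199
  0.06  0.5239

0.4430

σ√T = 0.39 × 1.2247 = 0.4777
d₁ = [ln(190/230) + (0.08 − 0.048 + ½·0.39²)·1.5] / (σ√T) = (-0.1911 + 0.1621) / 0.4777 = -0.0607 ≈ -0.06
N(d₁) = N(-0.06) = 0.4761
Δ_call = exp(−qT)·N(d₁) = 0.9305·0.4761 = 0.4430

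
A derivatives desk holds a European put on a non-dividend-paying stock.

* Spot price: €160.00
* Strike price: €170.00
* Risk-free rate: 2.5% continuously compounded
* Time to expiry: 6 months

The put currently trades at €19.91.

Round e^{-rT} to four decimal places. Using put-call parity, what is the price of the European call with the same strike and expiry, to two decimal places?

€12.02

e^(−rT) = e^(−0.025·0.5) = 0.9876
Put-call parity: C − P = S − K·e^(−rT) = 160 − 170·0.9876 = 160 − 167.8920 = -7.8920
C = P + (C − P) = 19.91 + (-7.8920) = 12.0180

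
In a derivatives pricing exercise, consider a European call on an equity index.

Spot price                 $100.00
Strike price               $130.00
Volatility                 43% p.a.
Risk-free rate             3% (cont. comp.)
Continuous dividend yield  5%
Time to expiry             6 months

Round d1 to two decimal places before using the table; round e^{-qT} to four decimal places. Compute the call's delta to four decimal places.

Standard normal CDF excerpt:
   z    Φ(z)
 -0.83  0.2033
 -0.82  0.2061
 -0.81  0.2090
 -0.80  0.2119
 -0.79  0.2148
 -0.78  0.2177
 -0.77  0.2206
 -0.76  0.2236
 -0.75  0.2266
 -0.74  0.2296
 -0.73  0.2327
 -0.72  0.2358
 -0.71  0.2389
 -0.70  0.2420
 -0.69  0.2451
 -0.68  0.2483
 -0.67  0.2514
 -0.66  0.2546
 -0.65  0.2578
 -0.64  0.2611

σ√T = 0.43·√0.5 = 0.3041
d₁ = [ln(100/130) + (0.03 − 0.05 + 0.43²/2)·0.5] / 0.3041 = [-0.2624 + 0.0362] / 0.3041 = -0.7437 ≈ -0.74
N(d₁) = N(-0.74) = 0.2296
Δ_call = e^(−qT)·N(d₁) = 0.9753·0.2296 = 0.2239

0.2239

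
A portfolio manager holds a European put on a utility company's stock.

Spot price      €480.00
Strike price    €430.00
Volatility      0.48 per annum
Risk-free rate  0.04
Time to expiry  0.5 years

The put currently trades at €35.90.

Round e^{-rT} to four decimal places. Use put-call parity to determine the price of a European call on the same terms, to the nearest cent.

e^(−rT) = e^(−0.04·0.5) = 0.9802
Put-call parity: C − P = S − K·e^(−rT) = 480 − 430·0.9802 = 480 − 421.4860 = 58.5140
C = P + (C − P) = 35.90 + (58.5140) = 94.4140

€94.41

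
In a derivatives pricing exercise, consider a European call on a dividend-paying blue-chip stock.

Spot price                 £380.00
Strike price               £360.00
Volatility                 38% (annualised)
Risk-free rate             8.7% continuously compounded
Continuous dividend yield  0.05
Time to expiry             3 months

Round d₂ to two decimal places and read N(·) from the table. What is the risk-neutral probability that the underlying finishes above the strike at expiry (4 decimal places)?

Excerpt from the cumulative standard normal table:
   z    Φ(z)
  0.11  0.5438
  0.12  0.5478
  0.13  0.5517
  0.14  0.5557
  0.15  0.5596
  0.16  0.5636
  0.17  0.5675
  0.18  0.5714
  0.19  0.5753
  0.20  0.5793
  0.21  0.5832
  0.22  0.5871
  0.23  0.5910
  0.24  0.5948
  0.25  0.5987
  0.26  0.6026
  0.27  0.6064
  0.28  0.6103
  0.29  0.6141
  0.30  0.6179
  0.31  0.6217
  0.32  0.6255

0.5948

T = 0.25;  σ√T = 0.1900
d₁ = [ln(380/360) + (0.087 − 0.05 + 0.38²/2)·0.25] / 0.1900 = [0.0541 + 0.0273] / 0.1900 = 0.4282 which rounds to 0.43
d₂ = d₁ − σ√T = 0.4282 − 0.1900 = 0.2382 which rounds to 0.24
Pr(exercise) under Q = N(d₂) = 0.5948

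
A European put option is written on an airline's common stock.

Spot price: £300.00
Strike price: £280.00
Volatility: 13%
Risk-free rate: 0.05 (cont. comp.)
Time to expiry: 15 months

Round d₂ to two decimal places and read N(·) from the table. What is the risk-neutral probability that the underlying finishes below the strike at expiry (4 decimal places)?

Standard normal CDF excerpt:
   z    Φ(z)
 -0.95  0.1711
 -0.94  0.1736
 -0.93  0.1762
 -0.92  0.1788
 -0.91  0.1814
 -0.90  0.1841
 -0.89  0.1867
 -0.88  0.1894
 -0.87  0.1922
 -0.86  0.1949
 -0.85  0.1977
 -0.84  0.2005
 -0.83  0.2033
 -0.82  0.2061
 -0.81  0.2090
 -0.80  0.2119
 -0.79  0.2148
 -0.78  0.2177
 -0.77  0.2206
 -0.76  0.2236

0.2033

σ√T = 0.13 × 1.1180 = 0.1453
ln(S/K) + (r + σ²/2)T = ln(300/280) + (0.05 + 0.13²/2)·1.25 = 0.0690 + 0.0731 = 0.1421
d₁ = 0.1421 / 0.1453 = 0.9774 → 0.98
d₂ = d₁ − σ√T = 0.9774 − 0.1453 = 0.8320 → 0.83
Pr(exercise) under Q = N(−d₂) = N(-0.83) = 0.2033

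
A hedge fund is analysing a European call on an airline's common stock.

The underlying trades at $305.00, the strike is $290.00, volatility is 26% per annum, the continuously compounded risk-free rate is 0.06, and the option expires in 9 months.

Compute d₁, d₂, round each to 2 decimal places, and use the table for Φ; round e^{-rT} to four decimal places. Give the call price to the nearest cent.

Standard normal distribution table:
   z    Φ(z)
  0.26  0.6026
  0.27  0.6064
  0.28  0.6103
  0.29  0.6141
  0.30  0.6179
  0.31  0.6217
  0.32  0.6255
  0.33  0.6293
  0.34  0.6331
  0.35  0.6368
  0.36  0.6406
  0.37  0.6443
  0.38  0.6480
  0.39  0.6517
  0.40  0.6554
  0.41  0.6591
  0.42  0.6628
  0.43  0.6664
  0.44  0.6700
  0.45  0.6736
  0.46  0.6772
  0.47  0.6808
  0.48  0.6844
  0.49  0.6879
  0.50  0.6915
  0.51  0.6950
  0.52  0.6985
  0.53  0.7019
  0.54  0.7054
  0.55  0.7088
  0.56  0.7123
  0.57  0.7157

$42.79

T = 0.75;  σ√T = 0.2252
ln(S/K) + (r + σ²/2)T = ln(305/290) + (0.06 + 0.26²/2)·0.75 = 0.0504 + 0.0703 = 0.1208
d₁ = 0.1208 / 0.2252 = 0.5364 ≈ 0.54
d₂ = d₁ − σ√T = 0.5364 − 0.2252 = 0.3112 ≈ 0.31
e^(−rT) = e^(−0.06·0.75) = 0.9560
N(d₁) = N(0.54) = 0.7054;  N(d₂) = N(0.31) = 0.6217
C = 305·0.7054 − 290·0.9560·0.6217 = 215.1470 − 172.3601 = 42.7869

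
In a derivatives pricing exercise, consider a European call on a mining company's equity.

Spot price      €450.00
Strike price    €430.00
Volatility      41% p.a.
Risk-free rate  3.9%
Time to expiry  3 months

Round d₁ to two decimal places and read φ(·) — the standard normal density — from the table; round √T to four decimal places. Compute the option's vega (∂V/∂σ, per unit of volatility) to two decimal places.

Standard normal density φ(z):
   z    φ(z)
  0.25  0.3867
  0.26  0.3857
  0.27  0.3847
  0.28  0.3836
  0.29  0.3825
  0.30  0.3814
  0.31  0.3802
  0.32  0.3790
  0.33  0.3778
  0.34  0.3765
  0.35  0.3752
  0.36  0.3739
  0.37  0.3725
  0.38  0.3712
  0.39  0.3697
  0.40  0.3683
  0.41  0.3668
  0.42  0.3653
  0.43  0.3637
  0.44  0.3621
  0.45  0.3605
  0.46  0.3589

σ√T = 0.41·√0.25 = 0.2050
d₁ = [ln(450/430) + (0.039 + 0.41²/2)·0.25] / 0.2050 = [0.0455 + 0.0308] / 0.2050 = 0.3718 which rounds to 0.37
√T = √0.25 = 0.5000
φ(d₁) = φ(0.37) = 0.3725
vega = S·φ(d₁)·√T = 450·0.3725·0.5000 = 83.8125

83.81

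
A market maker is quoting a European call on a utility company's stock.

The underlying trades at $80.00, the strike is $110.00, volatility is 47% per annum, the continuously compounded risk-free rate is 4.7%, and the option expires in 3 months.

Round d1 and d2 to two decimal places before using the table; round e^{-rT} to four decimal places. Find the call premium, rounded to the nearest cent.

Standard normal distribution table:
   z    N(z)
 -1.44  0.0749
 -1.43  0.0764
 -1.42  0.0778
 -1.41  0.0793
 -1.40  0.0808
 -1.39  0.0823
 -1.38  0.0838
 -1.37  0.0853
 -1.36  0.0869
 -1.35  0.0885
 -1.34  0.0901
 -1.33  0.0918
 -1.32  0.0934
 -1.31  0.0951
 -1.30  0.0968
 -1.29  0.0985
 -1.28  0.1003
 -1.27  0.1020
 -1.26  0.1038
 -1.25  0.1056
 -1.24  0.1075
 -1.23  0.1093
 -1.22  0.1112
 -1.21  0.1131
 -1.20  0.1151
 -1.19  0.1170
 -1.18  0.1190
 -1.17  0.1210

T = 0.25;  σ√T = 0.2350
ln(S/K) + (r + σ²/2)T = ln(80/110) + (0.047 + 0.47²/2)·0.25 = -0.3185 + 0.0394 = -0.2791
d₁ = -0.2791 / 0.2350 = -1.1876 ≈ -1.19
d₂ = d₁ − σ√T = -1.1876 − 0.2350 = -1.4226 ≈ -1.42
e^(−rT) = e^(−0.047·0.25) = 0.9883
C = 80·N(-1.19) − 110·0.9883·N(-1.42) = 80·0.1170 − 110·0.9883·0.0778 = 9.3600 − 8.4579 = 0.9021

$0.90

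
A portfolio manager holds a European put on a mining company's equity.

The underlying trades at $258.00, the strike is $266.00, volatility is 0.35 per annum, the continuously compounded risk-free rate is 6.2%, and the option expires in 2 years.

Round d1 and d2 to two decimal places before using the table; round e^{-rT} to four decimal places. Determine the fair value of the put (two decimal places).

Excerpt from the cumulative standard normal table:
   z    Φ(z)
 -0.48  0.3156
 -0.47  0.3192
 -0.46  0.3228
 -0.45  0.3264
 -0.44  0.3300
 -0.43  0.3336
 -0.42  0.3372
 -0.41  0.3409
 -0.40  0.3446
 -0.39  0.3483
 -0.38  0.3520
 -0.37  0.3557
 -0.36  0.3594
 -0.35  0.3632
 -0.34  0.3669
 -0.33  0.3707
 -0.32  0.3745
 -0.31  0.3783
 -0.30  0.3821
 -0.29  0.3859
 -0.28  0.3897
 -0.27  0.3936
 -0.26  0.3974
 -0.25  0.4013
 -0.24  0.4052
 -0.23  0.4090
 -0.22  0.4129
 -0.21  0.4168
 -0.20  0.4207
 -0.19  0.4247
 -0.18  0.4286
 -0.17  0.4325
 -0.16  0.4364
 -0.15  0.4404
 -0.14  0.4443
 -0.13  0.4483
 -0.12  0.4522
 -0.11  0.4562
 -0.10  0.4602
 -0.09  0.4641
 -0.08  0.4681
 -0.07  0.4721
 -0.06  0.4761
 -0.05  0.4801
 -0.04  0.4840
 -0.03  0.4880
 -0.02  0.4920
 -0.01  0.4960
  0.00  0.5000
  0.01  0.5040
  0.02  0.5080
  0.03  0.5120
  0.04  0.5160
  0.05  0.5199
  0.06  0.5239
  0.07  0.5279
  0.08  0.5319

σ√T = 0.35·√2 = 0.4950
ln(S/K) + (r + σ²/2)T = ln(258/266) + (0.062 + 0.35²/2)·2 = -0.0305 + 0.2465 = 0.2160
d₁ = 0.2160 / 0.4950 = 0.4363 which rounds to 0.44
d₂ = d₁ − σ√T = 0.4363 − 0.4950 = -0.0587 which rounds to -0.06
exp(−rT) = exp(−0.062·2) = 0.8834
N(−d₂) = N(0.06) = 0.5239;  N(−d₁) = N(-0.44) = 0.3300
P = 266·0.8834·0.5239 − 258·0.3300 = 123.1083 − 85.1400 = 37.9683

$37.97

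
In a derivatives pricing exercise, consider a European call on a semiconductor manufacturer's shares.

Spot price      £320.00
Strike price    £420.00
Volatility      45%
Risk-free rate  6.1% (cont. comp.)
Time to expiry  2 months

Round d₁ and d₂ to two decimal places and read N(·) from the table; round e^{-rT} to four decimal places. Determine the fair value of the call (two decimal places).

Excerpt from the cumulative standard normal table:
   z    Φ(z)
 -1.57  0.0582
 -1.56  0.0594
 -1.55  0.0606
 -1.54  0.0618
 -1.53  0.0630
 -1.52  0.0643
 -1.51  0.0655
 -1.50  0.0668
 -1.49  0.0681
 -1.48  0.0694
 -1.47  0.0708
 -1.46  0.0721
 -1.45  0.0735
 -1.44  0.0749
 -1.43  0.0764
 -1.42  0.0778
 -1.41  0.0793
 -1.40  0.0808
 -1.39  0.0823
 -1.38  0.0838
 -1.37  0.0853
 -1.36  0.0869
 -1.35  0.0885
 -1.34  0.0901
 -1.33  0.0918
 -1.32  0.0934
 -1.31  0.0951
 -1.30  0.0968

σ√T = 0.45 × 0.4082 = 0.1837
d₁ = [ln(320/420) + (0.061 + 0.45²/2)·0.1667] / 0.1837 = [-0.2719 + 0.0270] / 0.1837 = -1.3330 → -1.33
d₂ = d₁ − σ√T = -1.3330 − 0.1837 = -1.5167 → -1.52
exp(−rT) = exp(−0.061·0.1667) = 0.9899
N(d₁) = N(-1.33) = 0.0918;  N(d₂) = N(-1.52) = 0.0643
C = 320·0.0918 − 420·0.9899·0.0643 = 29.3760 − 26.7332 = 2.6428

£2.64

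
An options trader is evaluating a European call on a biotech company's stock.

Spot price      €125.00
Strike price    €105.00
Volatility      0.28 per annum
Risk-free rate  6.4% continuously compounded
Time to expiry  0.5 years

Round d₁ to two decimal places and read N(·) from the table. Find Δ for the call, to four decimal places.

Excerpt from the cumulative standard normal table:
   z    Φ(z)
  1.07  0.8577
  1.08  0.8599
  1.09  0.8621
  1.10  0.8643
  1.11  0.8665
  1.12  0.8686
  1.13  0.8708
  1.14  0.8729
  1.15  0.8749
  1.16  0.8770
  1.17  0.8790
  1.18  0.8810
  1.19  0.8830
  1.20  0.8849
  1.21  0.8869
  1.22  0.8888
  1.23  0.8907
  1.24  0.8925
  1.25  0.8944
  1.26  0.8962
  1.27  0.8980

0.8729

σ√T = 0.28·√0.5 = 0.1980
ln(S/K) + (r + σ²/2)T = ln(125/105) + (0.064 + 0.28²/2)·0.5 = 0.1744 + 0.0516 = 0.2260
d₁ = 0.2260 / 0.1980 = 1.1412 ≈ 1.14
N(d₁) = N(1.14) = 0.8729
Δ_call = N(d₁) = 0.8729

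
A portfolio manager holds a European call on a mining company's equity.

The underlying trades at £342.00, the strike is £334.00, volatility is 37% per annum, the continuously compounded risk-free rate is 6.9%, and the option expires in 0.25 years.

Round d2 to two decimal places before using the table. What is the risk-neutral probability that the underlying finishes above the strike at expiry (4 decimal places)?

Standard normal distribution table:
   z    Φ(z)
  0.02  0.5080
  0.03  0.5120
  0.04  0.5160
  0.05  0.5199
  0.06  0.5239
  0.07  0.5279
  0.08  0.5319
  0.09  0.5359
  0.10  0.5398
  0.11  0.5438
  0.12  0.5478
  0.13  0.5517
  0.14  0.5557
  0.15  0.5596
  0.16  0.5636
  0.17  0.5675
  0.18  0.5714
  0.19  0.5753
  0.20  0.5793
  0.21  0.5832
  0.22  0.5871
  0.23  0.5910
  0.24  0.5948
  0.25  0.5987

σ√T = 0.37·√0.25 = 0.1850
d₁ = [ln(342/334) + (0.069 + 0.37²/2)·0.25] / 0.1850 = [0.0237 + 0.0344] / 0.1850 = 0.3137 which rounds to 0.31
d₂ = d₁ − σ√T = 0.3137 − 0.1850 = 0.1287 which rounds to 0.13
Risk-neutral Pr[S_T > K] = N(d₂) = N(0.13) = 0.5517

0.5517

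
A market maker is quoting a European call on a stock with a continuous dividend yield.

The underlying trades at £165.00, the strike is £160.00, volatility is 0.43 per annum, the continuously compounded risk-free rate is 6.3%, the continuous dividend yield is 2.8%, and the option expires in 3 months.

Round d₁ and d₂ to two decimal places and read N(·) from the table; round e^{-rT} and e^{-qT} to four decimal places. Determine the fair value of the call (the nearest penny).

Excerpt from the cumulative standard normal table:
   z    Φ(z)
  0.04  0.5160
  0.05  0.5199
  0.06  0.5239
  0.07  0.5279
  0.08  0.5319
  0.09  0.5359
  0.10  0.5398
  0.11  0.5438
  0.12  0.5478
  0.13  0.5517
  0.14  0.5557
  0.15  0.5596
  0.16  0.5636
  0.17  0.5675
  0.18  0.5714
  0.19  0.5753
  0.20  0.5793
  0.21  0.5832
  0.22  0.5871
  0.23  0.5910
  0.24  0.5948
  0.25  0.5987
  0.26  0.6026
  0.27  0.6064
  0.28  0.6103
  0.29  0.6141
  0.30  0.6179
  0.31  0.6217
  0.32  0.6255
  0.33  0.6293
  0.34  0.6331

£16.84

σ√T = 0.43 × 0.5000 = 0.2150
d₁ = [ln(165/160) + (0.063 − 0.028 + 0.43²/2)·0.25] / 0.2150 = [0.0308 + 0.0319] / 0.2150 = 0.2913 ⇒ 0.29
d₂ = d₁ − σ√T = 0.2913 − 0.2150 = 0.0763 ⇒ 0.08
e^(−qT) = e^(−0.028·0.25) = 0.9930;  e^(−rT) = e^(−0.063·0.25) = 0.9844
N(d₁) = N(0.29) = 0.6141;  N(d₂) = N(0.08) = 0.5319
C = 165·0.9930·0.6141 − 160·0.9844·0.5319 = 100.6172 − 83.7764 = 16.8408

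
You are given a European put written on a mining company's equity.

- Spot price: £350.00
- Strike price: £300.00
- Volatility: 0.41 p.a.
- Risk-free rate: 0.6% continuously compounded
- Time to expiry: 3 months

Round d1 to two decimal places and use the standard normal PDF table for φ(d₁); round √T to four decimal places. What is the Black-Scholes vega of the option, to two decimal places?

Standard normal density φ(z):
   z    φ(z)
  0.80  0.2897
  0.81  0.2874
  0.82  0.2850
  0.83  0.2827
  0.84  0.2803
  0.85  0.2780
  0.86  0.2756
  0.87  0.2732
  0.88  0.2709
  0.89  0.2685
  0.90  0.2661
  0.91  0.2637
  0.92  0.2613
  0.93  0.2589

48.23

σ√T = 0.41·√0.25 = 0.2050
d₁ = [ln(350/300) + (0.006 + ½·0.41²)·0.25] / (σ√T) = (0.1542 + 0.0225) / 0.2050 = 0.8618 → 0.86
√T = √0.25 = 0.5000
φ(d₁) = φ(0.86) = 0.2756
vega = S·φ(d₁)·√T = 350·0.2756·0.5000 = 48.2300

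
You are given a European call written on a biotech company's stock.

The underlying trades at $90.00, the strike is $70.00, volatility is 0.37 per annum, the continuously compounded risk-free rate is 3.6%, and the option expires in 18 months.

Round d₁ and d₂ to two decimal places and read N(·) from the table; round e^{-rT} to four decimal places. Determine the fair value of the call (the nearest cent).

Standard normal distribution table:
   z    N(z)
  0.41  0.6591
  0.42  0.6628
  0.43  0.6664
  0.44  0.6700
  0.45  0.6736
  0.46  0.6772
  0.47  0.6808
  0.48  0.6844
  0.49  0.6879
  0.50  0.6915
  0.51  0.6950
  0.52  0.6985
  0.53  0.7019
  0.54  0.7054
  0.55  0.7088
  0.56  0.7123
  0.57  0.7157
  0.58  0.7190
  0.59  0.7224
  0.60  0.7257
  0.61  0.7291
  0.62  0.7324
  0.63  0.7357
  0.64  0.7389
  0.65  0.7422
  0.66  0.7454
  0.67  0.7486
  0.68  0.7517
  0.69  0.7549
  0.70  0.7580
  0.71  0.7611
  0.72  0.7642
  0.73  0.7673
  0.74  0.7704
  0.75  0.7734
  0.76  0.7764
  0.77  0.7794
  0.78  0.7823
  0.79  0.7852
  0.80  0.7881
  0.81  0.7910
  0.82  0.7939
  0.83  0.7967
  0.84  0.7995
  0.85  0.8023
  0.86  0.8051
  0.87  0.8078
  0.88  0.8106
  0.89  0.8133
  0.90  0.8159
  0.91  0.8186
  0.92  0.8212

T = 1.5;  σ√T = 0.4532
d₁ = [ln(90/70) + (0.036 + 0.37²/2)·1.5] / 0.4532 = [0.2513 + 0.1567] / 0.4532 = 0.9003 ⇒ 0.90
d₂ = d₁ − σ√T = 0.9003 − 0.4532 = 0.4472 ⇒ 0.45
exp(−rT) = exp(−0.036·1.5) = 0.9474
C = 90·N(0.90) − 70·0.9474·N(0.45) = 90·0.8159 − 70·0.9474·0.6736 = 73.4310 − 44.6718 = 28.7592

$28.76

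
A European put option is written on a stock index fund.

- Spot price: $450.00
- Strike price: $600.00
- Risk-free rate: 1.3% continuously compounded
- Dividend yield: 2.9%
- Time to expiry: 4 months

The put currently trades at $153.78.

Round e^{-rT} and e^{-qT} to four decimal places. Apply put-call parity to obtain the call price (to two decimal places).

e^(−qT) = e^(−0.029·0.3333) = 0.9904;  e^(−rT) = e^(−0.013·0.3333) = 0.9957
Put-call parity: C − P = S·e^(−qT) − K·e^(−rT) = 450·0.9904 − 600·0.9957 = 445.6800 − 597.4200 = -151.7400
C = P + (C − P) = 153.78 + (-151.7400) = 2.0400

$2.04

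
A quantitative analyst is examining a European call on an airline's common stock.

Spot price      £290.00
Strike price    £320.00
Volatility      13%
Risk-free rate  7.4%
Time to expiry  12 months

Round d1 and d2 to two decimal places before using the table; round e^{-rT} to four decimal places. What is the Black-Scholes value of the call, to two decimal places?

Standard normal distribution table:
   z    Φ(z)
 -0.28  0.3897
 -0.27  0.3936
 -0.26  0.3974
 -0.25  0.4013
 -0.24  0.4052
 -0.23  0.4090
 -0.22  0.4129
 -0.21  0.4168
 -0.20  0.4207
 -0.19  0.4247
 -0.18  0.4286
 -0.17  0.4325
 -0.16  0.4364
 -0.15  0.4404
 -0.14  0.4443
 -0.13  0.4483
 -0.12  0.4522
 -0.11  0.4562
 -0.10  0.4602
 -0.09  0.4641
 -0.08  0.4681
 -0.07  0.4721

£11.88

σ√T = 0.13·√1 = 0.1300
d₁ = [ln(290/320) + (0.074 + 0.13²/2)·1] / 0.1300 = [-0.0984 + 0.0824] / 0.1300 = -0.1230 which rounds to -0.12
d₂ = d₁ − σ√T = -0.1230 − 0.1300 = -0.2530 which rounds to -0.25
e^(−rT) = e^(−0.074·1) = 0.9287
N(d₁) = N(-0.12) = 0.4522;  N(d₂) = N(-0.25) = 0.4013
C = 290·0.4522 − 320·0.9287·0.4013 = 131.1380 − 119.2599 = 11.8781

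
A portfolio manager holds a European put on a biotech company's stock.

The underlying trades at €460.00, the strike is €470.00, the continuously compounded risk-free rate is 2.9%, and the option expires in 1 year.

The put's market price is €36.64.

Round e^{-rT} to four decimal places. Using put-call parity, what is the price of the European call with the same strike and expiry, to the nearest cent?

€40.08

exp(−rT) = exp(−0.029·1) = 0.9714
Put-call parity: C − P = S − K·e^(−rT) = 460 − 470·0.9714 = 460 − 456.5580 = 3.4420
C = P + (C − P) = 36.64 + (3.4420) = 40.0820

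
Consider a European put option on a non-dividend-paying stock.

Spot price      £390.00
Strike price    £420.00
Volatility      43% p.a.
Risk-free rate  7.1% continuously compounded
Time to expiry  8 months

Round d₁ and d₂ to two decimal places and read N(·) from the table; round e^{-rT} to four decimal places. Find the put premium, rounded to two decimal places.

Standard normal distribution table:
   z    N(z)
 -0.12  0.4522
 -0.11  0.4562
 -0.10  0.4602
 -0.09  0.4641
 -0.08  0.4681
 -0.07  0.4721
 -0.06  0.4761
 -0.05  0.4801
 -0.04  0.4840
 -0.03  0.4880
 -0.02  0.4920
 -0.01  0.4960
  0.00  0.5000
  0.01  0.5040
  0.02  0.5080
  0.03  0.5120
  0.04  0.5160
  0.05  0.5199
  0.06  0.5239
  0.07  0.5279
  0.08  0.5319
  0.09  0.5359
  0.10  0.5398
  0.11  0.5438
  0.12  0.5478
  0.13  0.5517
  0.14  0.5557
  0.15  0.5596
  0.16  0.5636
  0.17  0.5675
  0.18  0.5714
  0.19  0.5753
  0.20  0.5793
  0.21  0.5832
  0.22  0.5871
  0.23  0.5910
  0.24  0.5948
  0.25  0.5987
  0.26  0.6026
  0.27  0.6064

σ√T = 0.43·√0.6667 = 0.3511
d₁ = [ln(390/420) + (0.071 + 0.43²/2)·0.6667] / 0.3511 = [-0.0741 + 0.1090] / 0.3511 = 0.0993 ≈ 0.10
d₂ = d₁ − σ√T = 0.0993 − 0.3511 = -0.2518 ≈ -0.25
exp(−rT) = exp(−0.071·0.6667) = 0.9538
N(−d₂) = N(0.25) = 0.5987;  N(−d₁) = N(-0.10) = 0.4602
P = 420·0.9538·0.5987 − 390·0.4602 = 239.8368 − 179.4780 = 60.3588

£60.36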